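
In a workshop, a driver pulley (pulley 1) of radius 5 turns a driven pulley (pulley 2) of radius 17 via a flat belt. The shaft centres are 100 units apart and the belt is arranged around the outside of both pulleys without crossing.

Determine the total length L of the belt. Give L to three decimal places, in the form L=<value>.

L=270.557

open belt: β = asin((r2−r1)/C) = asin(12/100) = 6.8921°
wrap1 = π − 2β = 166.2158°
wrap2 = π + 2β = 193.7842°
tangent length = C·cosβ = 99.2774
L = r1·wrap1 + r2·wrap2 + 2·C·cosβ = 5·2.9010 + 17·3.3822 + 2·99.2774 = 270.5568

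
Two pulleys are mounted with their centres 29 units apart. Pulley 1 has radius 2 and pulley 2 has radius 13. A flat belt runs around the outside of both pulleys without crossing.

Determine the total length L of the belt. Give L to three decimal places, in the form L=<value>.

L=109.349

open belt: β = asin((r2−r1)/C) = asin(11/29) = 22.2910°
wrap1 = π − 2β = 135.4181°
wrap2 = π + 2β = 224.5819°
tangent length = C·cosβ = 26.8328
L = r1·wrap1 + r2·wrap2 + 2·C·cosβ = 2·2.3635 + 13·3.9197 + 2·26.8328 = 109.3486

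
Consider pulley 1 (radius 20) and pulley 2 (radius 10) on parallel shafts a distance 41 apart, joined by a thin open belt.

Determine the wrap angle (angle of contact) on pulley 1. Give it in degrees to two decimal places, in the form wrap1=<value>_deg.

open belt: β = asin((r2−r1)/C) = asin(-10/41) = -14.1170°
wrap1 = π − 2β = 208.2340°
wrap2 = π + 2β = 151.7660°

wrap1=208.23_deg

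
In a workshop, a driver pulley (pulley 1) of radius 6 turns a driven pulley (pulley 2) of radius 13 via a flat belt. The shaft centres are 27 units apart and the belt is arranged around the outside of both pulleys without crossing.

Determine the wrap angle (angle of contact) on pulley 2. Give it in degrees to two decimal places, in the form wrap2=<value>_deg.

wrap2=210.05_deg

open belt: β = asin((r2−r1)/C) = asin(7/27) = 15.0261°
wrap1 = π − 2β = 149.9478°
wrap2 = π + 2β = 210.0522°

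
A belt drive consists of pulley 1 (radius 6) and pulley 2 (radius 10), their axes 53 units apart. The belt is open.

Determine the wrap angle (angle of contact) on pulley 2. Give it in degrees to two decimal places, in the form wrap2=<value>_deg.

wrap2=188.66_deg

open belt: β = asin((r2−r1)/C) = asin(4/53) = 4.3283°
wrap1 = π − 2β = 171.3433°
wrap2 = π + 2β = 188.6567°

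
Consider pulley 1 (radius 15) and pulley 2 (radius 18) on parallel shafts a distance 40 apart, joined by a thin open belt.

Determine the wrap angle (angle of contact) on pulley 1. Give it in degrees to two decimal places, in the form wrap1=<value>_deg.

wrap1=171.40_deg

open belt: β = asin((r2−r1)/C) = asin(3/40) = 4.3012°
wrap1 = π − 2β = 171.3976°
wrap2 = π + 2β = 188.6024°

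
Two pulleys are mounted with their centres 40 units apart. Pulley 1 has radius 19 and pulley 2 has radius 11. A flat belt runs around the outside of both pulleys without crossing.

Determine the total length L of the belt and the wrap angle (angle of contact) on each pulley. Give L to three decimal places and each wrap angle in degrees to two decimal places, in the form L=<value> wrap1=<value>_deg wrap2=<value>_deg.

open belt: β = asin((r2−r1)/C) = asin(-8/40) = -11.5370°
wrap1 = π − 2β = 203.0739°
wrap2 = π + 2β = 156.9261°
tangent length = C·cosβ = 39.1918
L = r1·wrap1 + r2·wrap2 + 2·C·cosβ = 19·3.5443 + 11·2.7389 + 2·39.1918 = 175.8532

L=175.853 wrap1=203.07_deg wrap2=156.93_deg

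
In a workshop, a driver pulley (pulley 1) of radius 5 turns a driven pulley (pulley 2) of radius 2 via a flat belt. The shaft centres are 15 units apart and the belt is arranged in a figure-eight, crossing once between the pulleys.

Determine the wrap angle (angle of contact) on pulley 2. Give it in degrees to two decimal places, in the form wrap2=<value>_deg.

wrap2=235.64_deg

crossed belt: β = asin((r1+r2)/C) = asin(7/15) = 27.8181°
wrap1 = wrap2 = π + 2β = 235.6363°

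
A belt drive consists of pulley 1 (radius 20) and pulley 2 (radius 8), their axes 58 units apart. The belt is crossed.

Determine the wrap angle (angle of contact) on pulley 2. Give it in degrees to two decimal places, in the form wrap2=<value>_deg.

wrap2=237.73_deg

crossed belt: β = asin((r1+r2)/C) = asin(28/58) = 28.8657°
wrap1 = wrap2 = π + 2β = 237.7315°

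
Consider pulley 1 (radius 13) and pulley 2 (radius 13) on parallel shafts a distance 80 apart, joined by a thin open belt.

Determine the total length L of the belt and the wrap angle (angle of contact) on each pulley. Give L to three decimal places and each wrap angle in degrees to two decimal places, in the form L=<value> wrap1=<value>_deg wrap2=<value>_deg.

open belt: β = asin((r2−r1)/C) = asin(0/80) = 0.0000°
wrap1 = π − 2β = 180.0000°
wrap2 = π + 2β = 180.0000°
tangent length = C·cosβ = 80.0000
L = r1·wrap1 + r2·wrap2 + 2·C·cosβ = 13·3.1416 + 13·3.1416 + 2·80.0000 = 241.6814

L=241.681 wrap1=180.00_deg wrap2=180.00_deg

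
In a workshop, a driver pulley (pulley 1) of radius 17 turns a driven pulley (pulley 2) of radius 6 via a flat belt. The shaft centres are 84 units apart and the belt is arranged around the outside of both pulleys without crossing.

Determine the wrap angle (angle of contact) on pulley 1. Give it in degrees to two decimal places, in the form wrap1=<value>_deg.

open belt: β = asin((r2−r1)/C) = asin(-11/84) = -7.5246°
wrap1 = π − 2β = 195.0493°
wrap2 = π + 2β = 164.9507°

wrap1=195.05_deg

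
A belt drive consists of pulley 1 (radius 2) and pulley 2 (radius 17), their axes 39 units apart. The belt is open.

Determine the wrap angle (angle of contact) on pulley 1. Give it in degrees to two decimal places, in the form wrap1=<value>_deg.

wrap1=134.76_deg

open belt: β = asin((r2−r1)/C) = asin(15/39) = 22.6199°
wrap1 = π − 2β = 134.7603°
wrap2 = π + 2β = 225.2397°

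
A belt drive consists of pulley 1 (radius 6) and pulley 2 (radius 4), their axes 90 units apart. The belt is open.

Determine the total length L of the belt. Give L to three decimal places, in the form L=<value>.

open belt: β = asin((r2−r1)/C) = asin(-2/90) = -1.2733°
wrap1 = π − 2β = 182.5467°
wrap2 = π + 2β = 177.4533°
tangent length = C·cosβ = 89.9778
L = r1·wrap1 + r2·wrap2 + 2·C·cosβ = 6·3.1860 + 4·3.0971 + 2·89.9778 = 211.4604

L=211.460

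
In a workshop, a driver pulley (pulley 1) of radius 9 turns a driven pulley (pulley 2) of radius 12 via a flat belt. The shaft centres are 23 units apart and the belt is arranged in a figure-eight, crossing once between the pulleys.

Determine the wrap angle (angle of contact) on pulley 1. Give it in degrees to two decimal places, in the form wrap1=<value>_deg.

crossed belt: β = asin((r1+r2)/C) = asin(21/23) = 65.9294°
wrap1 = wrap2 = π + 2β = 311.8588°

wrap1=311.86_deg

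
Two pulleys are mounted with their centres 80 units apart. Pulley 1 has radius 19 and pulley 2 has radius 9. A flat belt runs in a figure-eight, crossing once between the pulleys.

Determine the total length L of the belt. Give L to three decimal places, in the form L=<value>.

L=257.869

crossed belt: β = asin((r1+r2)/C) = asin(28/80) = 20.4873°
wrap1 = wrap2 = π + 2β = 220.9746°
tangent length = C·cosβ = 74.9400
L = (r1+r2)·wrap + 2·C·cosβ = 28·3.8567 + 2·74.9400 = 257.8685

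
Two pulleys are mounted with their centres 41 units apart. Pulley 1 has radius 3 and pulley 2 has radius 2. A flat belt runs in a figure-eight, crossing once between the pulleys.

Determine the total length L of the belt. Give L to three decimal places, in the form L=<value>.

crossed belt: β = asin((r1+r2)/C) = asin(5/41) = 7.0047°
wrap1 = wrap2 = π + 2β = 194.0095°
tangent length = C·cosβ = 40.6940
L = (r1+r2)·wrap + 2·C·cosβ = 5·3.3861 + 2·40.6940 = 98.3185

L=98.318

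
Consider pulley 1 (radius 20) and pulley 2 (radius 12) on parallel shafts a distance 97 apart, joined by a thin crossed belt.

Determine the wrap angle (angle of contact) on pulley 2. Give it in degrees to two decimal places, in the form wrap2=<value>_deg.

crossed belt: β = asin((r1+r2)/C) = asin(32/97) = 19.2625°
wrap1 = wrap2 = π + 2β = 218.5250°

wrap2=218.53_deg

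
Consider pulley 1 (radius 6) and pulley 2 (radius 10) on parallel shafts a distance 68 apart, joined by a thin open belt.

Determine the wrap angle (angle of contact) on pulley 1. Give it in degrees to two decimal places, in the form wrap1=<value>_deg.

open belt: β = asin((r2−r1)/C) = asin(4/68) = 3.3723°
wrap1 = π − 2β = 173.2554°
wrap2 = π + 2β = 186.7446°

wrap1=173.26_deg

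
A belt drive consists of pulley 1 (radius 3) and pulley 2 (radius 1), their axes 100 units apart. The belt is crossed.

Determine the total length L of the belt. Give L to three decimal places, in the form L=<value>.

L=212.726

crossed belt: β = asin((r1+r2)/C) = asin(4/100) = 2.2924°
wrap1 = wrap2 = π + 2β = 184.5849°
tangent length = C·cosβ = 99.9200
L = (r1+r2)·wrap + 2·C·cosβ = 4·3.2216 + 2·99.9200 = 212.7264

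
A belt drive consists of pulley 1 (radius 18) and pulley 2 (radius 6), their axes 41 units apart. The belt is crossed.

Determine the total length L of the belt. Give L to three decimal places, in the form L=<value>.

L=171.897

crossed belt: β = asin((r1+r2)/C) = asin(24/41) = 35.8288°
wrap1 = wrap2 = π + 2β = 251.6577°
tangent length = C·cosβ = 33.2415
L = (r1+r2)·wrap + 2·C·cosβ = 24·4.3923 + 2·33.2415 = 171.8972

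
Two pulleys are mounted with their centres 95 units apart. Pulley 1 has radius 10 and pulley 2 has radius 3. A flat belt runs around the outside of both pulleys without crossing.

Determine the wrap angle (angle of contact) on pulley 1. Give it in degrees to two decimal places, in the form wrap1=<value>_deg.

wrap1=188.45_deg

open belt: β = asin((r2−r1)/C) = asin(-7/95) = -4.2256°
wrap1 = π − 2β = 188.4512°
wrap2 = π + 2β = 171.5488°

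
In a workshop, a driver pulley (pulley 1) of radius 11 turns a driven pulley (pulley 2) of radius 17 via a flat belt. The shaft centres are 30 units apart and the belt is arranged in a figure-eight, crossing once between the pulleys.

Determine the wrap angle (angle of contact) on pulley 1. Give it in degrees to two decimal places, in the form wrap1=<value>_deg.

wrap1=317.92_deg

crossed belt: β = asin((r1+r2)/C) = asin(28/30) = 68.9605°
wrap1 = wrap2 = π + 2β = 317.9211°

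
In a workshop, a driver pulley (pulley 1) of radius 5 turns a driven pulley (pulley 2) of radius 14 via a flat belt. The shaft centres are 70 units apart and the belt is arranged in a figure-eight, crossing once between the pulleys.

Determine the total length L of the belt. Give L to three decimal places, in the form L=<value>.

L=204.880

crossed belt: β = asin((r1+r2)/C) = asin(19/70) = 15.7493°
wrap1 = wrap2 = π + 2β = 211.4986°
tangent length = C·cosβ = 67.3721
L = (r1+r2)·wrap + 2·C·cosβ = 19·3.6913 + 2·67.3721 = 204.8798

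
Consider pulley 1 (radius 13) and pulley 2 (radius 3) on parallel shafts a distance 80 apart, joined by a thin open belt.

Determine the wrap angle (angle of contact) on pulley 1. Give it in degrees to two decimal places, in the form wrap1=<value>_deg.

wrap1=194.36_deg

open belt: β = asin((r2−r1)/C) = asin(-10/80) = -7.1808°
wrap1 = π − 2β = 194.3615°
wrap2 = π + 2β = 165.6385°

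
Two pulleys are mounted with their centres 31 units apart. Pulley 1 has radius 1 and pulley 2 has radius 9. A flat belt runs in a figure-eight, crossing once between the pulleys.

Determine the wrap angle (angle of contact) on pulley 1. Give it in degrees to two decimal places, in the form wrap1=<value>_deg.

wrap1=217.64_deg

crossed belt: β = asin((r1+r2)/C) = asin(10/31) = 18.8191°
wrap1 = wrap2 = π + 2β = 217.6381°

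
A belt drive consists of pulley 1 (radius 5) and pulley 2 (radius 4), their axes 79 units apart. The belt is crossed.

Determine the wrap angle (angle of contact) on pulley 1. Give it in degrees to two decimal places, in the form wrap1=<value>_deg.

crossed belt: β = asin((r1+r2)/C) = asin(9/79) = 6.5416°
wrap1 = wrap2 = π + 2β = 193.0831°

wrap1=193.08_deg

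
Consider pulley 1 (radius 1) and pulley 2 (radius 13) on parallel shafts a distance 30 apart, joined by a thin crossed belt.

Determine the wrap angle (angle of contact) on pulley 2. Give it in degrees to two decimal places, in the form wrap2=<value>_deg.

crossed belt: β = asin((r1+r2)/C) = asin(14/30) = 27.8181°
wrap1 = wrap2 = π + 2β = 235.6363°

wrap2=235.64_deg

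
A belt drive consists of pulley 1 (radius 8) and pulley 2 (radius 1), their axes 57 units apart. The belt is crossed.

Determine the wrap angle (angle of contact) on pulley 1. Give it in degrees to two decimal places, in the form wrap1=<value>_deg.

wrap1=198.17_deg

crossed belt: β = asin((r1+r2)/C) = asin(9/57) = 9.0847°
wrap1 = wrap2 = π + 2β = 198.1694°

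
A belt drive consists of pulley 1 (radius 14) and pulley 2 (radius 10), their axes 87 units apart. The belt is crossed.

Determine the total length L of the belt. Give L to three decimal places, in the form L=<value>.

crossed belt: β = asin((r1+r2)/C) = asin(24/87) = 16.0134°
wrap1 = wrap2 = π + 2β = 212.0268°
tangent length = C·cosβ = 83.6242
L = (r1+r2)·wrap + 2·C·cosβ = 24·3.7006 + 2·83.6242 = 256.0619

L=256.062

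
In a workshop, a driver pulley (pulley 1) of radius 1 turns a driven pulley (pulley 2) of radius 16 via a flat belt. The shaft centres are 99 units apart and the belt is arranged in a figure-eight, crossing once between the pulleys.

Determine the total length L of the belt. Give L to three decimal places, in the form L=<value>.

L=254.334

crossed belt: β = asin((r1+r2)/C) = asin(17/99) = 9.8877°
wrap1 = wrap2 = π + 2β = 199.7753°
tangent length = C·cosβ = 97.5295
L = (r1+r2)·wrap + 2·C·cosβ = 17·3.4867 + 2·97.5295 = 254.3335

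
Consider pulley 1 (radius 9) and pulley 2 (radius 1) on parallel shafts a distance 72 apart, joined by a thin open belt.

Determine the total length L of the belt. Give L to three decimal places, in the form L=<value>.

L=176.306

open belt: β = asin((r2−r1)/C) = asin(-8/72) = -6.3794°
wrap1 = π − 2β = 192.7587°
wrap2 = π + 2β = 167.2413°
tangent length = C·cosβ = 71.5542
L = r1·wrap1 + r2·wrap2 + 2·C·cosβ = 9·3.3643 + 1·2.9189 + 2·71.5542 = 176.3057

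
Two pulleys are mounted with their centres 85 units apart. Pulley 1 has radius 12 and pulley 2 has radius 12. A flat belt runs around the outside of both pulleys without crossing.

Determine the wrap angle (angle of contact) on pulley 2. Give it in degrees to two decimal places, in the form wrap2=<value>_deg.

open belt: β = asin((r2−r1)/C) = asin(0/85) = 0.0000°
wrap1 = π − 2β = 180.0000°
wrap2 = π + 2β = 180.0000°

wrap2=180.00_deg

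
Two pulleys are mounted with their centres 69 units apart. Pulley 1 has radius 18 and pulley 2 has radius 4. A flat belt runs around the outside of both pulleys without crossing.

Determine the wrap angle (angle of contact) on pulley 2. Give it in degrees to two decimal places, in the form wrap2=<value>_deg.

wrap2=156.59_deg

open belt: β = asin((r2−r1)/C) = asin(-14/69) = -11.7065°
wrap1 = π − 2β = 203.4130°
wrap2 = π + 2β = 156.5870°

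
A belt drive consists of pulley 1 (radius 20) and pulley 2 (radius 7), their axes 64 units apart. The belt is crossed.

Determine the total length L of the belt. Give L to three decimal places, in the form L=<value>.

L=224.392

crossed belt: β = asin((r1+r2)/C) = asin(27/64) = 24.9530°
wrap1 = wrap2 = π + 2β = 229.9060°
tangent length = C·cosβ = 58.0259
L = (r1+r2)·wrap + 2·C·cosβ = 27·4.0126 + 2·58.0259 = 224.3924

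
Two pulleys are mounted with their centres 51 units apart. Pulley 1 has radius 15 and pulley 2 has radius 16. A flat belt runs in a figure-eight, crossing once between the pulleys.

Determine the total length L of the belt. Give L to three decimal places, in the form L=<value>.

crossed belt: β = asin((r1+r2)/C) = asin(31/51) = 37.4337°
wrap1 = wrap2 = π + 2β = 254.8674°
tangent length = C·cosβ = 40.4969
L = (r1+r2)·wrap + 2·C·cosβ = 31·4.4483 + 2·40.4969 = 218.8904

L=218.890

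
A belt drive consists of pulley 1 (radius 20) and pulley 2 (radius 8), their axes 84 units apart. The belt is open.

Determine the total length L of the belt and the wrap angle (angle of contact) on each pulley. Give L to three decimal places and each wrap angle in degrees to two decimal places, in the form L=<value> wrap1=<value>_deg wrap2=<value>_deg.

open belt: β = asin((r2−r1)/C) = asin(-12/84) = -8.2132°
wrap1 = π − 2β = 196.4264°
wrap2 = π + 2β = 163.5736°
tangent length = C·cosβ = 83.1384
L = r1·wrap1 + r2·wrap2 + 2·C·cosβ = 20·3.4283 + 8·2.8549 + 2·83.1384 = 257.6818

L=257.682 wrap1=196.43_deg wrap2=163.57_deg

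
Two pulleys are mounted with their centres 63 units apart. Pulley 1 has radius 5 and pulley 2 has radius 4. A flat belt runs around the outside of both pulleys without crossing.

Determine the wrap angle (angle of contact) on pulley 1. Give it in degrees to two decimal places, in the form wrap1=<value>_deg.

open belt: β = asin((r2−r1)/C) = asin(-1/63) = -0.9095°
wrap1 = π − 2β = 181.8190°
wrap2 = π + 2β = 178.1810°

wrap1=181.82_deg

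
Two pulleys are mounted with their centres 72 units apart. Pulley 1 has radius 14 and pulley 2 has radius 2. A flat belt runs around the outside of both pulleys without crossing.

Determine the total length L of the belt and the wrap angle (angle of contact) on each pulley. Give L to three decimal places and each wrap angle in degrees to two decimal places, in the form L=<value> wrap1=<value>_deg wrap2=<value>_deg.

L=196.270 wrap1=199.19_deg wrap2=160.81_deg

open belt: β = asin((r2−r1)/C) = asin(-12/72) = -9.5941°
wrap1 = π − 2β = 199.1881°
wrap2 = π + 2β = 160.8119°
tangent length = C·cosβ = 70.9930
L = r1·wrap1 + r2·wrap2 + 2·C·cosβ = 14·3.4765 + 2·2.8067 + 2·70.9930 = 196.2702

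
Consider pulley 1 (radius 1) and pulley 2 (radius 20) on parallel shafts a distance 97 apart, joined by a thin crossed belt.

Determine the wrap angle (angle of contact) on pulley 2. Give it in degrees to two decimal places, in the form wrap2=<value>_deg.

crossed belt: β = asin((r1+r2)/C) = asin(21/97) = 12.5032°
wrap1 = wrap2 = π + 2β = 205.0065°

wrap2=205.01_deg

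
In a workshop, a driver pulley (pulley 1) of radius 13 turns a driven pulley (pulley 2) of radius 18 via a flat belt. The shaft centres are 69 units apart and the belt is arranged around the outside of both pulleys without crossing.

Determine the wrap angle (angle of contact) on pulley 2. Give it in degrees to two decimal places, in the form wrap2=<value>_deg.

wrap2=188.31_deg

open belt: β = asin((r2−r1)/C) = asin(5/69) = 4.1555°
wrap1 = π − 2β = 171.6890°
wrap2 = π + 2β = 188.3110°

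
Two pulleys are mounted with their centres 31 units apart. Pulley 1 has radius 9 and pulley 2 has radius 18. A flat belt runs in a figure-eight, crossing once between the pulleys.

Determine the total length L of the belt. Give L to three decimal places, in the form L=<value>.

crossed belt: β = asin((r1+r2)/C) = asin(27/31) = 60.5713°
wrap1 = wrap2 = π + 2β = 301.1426°
tangent length = C·cosβ = 15.2315
L = (r1+r2)·wrap + 2·C·cosβ = 27·5.2559 + 2·15.2315 = 172.3732

L=172.373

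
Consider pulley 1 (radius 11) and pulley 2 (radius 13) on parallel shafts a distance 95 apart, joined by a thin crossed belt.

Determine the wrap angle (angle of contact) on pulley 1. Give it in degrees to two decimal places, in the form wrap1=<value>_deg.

wrap1=209.27_deg

crossed belt: β = asin((r1+r2)/C) = asin(24/95) = 14.6333°
wrap1 = wrap2 = π + 2β = 209.2666°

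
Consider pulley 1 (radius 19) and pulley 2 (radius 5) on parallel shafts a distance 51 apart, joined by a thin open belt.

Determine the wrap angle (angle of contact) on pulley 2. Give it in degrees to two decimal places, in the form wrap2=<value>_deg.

wrap2=148.13_deg

open belt: β = asin((r2−r1)/C) = asin(-14/51) = -15.9328°
wrap1 = π − 2β = 211.8656°
wrap2 = π + 2β = 148.1344°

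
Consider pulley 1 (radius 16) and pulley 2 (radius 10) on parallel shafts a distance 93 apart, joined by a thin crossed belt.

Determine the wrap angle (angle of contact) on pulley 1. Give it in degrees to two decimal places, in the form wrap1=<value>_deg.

crossed belt: β = asin((r1+r2)/C) = asin(26/93) = 16.2345°
wrap1 = wrap2 = π + 2β = 212.4691°

wrap1=212.47_deg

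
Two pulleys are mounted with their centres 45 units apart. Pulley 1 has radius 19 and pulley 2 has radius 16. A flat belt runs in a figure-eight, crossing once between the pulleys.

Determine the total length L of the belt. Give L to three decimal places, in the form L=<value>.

L=228.903

crossed belt: β = asin((r1+r2)/C) = asin(35/45) = 51.0576°
wrap1 = wrap2 = π + 2β = 282.1151°
tangent length = C·cosβ = 28.2843
L = (r1+r2)·wrap + 2·C·cosβ = 35·4.9238 + 2·28.2843 = 228.9029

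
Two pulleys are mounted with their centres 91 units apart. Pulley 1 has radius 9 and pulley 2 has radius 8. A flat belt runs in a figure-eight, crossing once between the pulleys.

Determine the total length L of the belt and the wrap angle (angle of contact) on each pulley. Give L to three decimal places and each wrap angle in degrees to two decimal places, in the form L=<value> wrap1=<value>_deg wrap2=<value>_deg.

L=238.592 wrap1=201.53_deg wrap2=201.53_deg

crossed belt: β = asin((r1+r2)/C) = asin(17/91) = 10.7669°
wrap1 = wrap2 = π + 2β = 201.5337°
tangent length = C·cosβ = 89.3980
L = (r1+r2)·wrap + 2·C·cosβ = 17·3.5174 + 2·89.3980 = 238.5922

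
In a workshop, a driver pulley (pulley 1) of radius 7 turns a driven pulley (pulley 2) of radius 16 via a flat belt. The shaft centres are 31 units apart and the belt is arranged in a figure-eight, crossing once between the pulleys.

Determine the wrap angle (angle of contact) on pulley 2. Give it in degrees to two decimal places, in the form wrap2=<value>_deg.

wrap2=275.79_deg

crossed belt: β = asin((r1+r2)/C) = asin(23/31) = 47.8966°
wrap1 = wrap2 = π + 2β = 275.7931°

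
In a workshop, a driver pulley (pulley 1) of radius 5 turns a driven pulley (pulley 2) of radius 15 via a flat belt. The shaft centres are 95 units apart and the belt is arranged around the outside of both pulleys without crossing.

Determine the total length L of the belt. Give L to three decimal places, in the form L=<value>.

L=253.885

open belt: β = asin((r2−r1)/C) = asin(10/95) = 6.0423°
wrap1 = π − 2β = 167.9153°
wrap2 = π + 2β = 192.0847°
tangent length = C·cosβ = 94.4722
L = r1·wrap1 + r2·wrap2 + 2·C·cosβ = 5·2.9307 + 15·3.3525 + 2·94.4722 = 253.8855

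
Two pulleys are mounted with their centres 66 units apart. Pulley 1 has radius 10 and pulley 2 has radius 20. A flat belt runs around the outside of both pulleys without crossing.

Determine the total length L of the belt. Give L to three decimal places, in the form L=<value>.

open belt: β = asin((r2−r1)/C) = asin(10/66) = 8.7147°
wrap1 = π − 2β = 162.5705°
wrap2 = π + 2β = 197.4295°
tangent length = C·cosβ = 65.2380
L = r1·wrap1 + r2·wrap2 + 2·C·cosβ = 10·2.8374 + 20·3.4458 + 2·65.2380 = 227.7658

L=227.766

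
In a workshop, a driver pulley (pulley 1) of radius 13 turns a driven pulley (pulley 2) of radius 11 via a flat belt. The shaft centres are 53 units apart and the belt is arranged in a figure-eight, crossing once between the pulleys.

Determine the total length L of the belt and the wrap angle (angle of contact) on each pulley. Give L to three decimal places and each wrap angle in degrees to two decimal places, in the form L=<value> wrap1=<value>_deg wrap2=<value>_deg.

L=192.464 wrap1=233.85_deg wrap2=233.85_deg

crossed belt: β = asin((r1+r2)/C) = asin(24/53) = 26.9254°
wrap1 = wrap2 = π + 2β = 233.8508°
tangent length = C·cosβ = 47.2546
L = (r1+r2)·wrap + 2·C·cosβ = 24·4.0815 + 2·47.2546 = 192.4645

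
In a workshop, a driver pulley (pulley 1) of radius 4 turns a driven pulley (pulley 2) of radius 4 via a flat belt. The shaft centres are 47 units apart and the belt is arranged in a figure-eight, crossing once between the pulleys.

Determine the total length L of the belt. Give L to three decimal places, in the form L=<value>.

crossed belt: β = asin((r1+r2)/C) = asin(8/47) = 9.8002°
wrap1 = wrap2 = π + 2β = 199.6004°
tangent length = C·cosβ = 46.3141
L = (r1+r2)·wrap + 2·C·cosβ = 8·3.4837 + 2·46.3141 = 120.4978

L=120.498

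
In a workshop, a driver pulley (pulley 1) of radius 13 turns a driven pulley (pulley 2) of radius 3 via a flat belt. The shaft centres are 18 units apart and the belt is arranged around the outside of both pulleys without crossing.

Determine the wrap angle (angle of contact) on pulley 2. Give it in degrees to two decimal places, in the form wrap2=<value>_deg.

wrap2=112.50_deg

open belt: β = asin((r2−r1)/C) = asin(-10/18) = -33.7490°
wrap1 = π − 2β = 247.4980°
wrap2 = π + 2β = 112.5020°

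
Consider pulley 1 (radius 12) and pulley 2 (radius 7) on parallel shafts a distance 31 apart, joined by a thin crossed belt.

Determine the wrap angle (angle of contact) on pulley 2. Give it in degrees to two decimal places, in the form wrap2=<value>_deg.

crossed belt: β = asin((r1+r2)/C) = asin(19/31) = 37.7997°
wrap1 = wrap2 = π + 2β = 255.5994°

wrap2=255.60_deg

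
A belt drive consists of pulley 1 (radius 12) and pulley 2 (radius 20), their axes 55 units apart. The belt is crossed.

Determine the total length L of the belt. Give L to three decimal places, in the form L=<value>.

crossed belt: β = asin((r1+r2)/C) = asin(32/55) = 35.5785°
wrap1 = wrap2 = π + 2β = 251.1571°
tangent length = C·cosβ = 44.7325
L = (r1+r2)·wrap + 2·C·cosβ = 32·4.3835 + 2·44.7325 = 229.7376

L=229.738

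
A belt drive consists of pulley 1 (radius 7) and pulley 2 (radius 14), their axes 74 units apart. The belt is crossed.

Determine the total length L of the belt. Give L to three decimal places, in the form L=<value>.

crossed belt: β = asin((r1+r2)/C) = asin(21/74) = 16.4862°
wrap1 = wrap2 = π + 2β = 212.9723°
tangent length = C·cosβ = 70.9577
L = (r1+r2)·wrap + 2·C·cosβ = 21·3.7171 + 2·70.9577 = 219.9739

L=219.974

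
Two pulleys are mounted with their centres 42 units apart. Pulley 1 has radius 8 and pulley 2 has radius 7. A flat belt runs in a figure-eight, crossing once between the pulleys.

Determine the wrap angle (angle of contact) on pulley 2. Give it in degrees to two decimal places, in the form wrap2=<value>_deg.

wrap2=221.85_deg

crossed belt: β = asin((r1+r2)/C) = asin(15/42) = 20.9248°
wrap1 = wrap2 = π + 2β = 221.8497°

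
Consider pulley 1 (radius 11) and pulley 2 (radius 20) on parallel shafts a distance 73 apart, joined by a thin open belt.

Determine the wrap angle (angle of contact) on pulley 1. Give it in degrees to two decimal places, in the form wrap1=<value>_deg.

open belt: β = asin((r2−r1)/C) = asin(9/73) = 7.0819°
wrap1 = π − 2β = 165.8362°
wrap2 = π + 2β = 194.1638°

wrap1=165.84_deg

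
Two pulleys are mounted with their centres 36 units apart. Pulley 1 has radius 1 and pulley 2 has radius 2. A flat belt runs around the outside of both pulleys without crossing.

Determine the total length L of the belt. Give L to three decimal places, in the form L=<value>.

L=81.453

open belt: β = asin((r2−r1)/C) = asin(1/36) = 1.5918°
wrap1 = π − 2β = 176.8165°
wrap2 = π + 2β = 183.1835°
tangent length = C·cosβ = 35.9861
L = r1·wrap1 + r2·wrap2 + 2·C·cosβ = 1·3.0860 + 2·3.1972 + 2·35.9861 = 81.4526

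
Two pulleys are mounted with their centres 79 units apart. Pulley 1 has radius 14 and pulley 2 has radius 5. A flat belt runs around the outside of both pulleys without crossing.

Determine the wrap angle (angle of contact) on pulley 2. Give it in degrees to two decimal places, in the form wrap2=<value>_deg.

open belt: β = asin((r2−r1)/C) = asin(-9/79) = -6.5416°
wrap1 = π − 2β = 193.0831°
wrap2 = π + 2β = 166.9169°

wrap2=166.92_deg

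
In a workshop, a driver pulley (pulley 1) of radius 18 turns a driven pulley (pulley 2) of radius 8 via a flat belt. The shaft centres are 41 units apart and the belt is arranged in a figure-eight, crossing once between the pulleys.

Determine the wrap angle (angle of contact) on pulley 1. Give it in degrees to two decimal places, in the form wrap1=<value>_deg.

crossed belt: β = asin((r1+r2)/C) = asin(26/41) = 39.3567°
wrap1 = wrap2 = π + 2β = 258.7134°

wrap1=258.71_deg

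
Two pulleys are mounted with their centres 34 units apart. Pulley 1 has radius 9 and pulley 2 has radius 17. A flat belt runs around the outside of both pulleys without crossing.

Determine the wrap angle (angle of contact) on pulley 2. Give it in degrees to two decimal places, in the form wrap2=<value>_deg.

open belt: β = asin((r2−r1)/C) = asin(8/34) = 13.6090°
wrap1 = π − 2β = 152.7821°
wrap2 = π + 2β = 207.2179°

wrap2=207.22_deg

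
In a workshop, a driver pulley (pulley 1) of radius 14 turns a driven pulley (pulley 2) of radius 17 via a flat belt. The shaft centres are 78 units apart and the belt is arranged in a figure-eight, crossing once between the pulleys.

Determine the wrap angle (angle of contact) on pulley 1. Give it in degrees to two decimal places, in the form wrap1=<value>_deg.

wrap1=226.84_deg

crossed belt: β = asin((r1+r2)/C) = asin(31/78) = 23.4180°
wrap1 = wrap2 = π + 2β = 226.8360°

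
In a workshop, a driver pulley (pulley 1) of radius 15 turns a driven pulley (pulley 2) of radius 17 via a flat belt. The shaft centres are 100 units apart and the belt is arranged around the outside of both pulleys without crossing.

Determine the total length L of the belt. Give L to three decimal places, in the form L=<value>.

L=300.571

open belt: β = asin((r2−r1)/C) = asin(2/100) = 1.1460°
wrap1 = π − 2β = 177.7080°
wrap2 = π + 2β = 182.2920°
tangent length = C·cosβ = 99.9800
L = r1·wrap1 + r2·wrap2 + 2·C·cosβ = 15·3.1016 + 17·3.1816 + 2·99.9800 = 300.5710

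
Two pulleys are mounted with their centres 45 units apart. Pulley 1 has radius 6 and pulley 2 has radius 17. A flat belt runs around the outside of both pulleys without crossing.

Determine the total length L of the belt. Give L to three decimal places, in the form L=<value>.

L=164.959

open belt: β = asin((r2−r1)/C) = asin(11/45) = 14.1490°
wrap1 = π − 2β = 151.7020°
wrap2 = π + 2β = 208.2980°
tangent length = C·cosβ = 43.6348
L = r1·wrap1 + r2·wrap2 + 2·C·cosβ = 6·2.6477 + 17·3.6355 + 2·43.6348 = 164.9592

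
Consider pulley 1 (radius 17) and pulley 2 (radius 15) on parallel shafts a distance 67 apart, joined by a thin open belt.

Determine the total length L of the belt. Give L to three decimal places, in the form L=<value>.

open belt: β = asin((r2−r1)/C) = asin(-2/67) = -1.7106°
wrap1 = π − 2β = 183.4212°
wrap2 = π + 2β = 176.5788°
tangent length = C·cosβ = 66.9701
L = r1·wrap1 + r2·wrap2 + 2·C·cosβ = 17·3.2013 + 15·3.0819 + 2·66.9701 = 234.5907

L=234.591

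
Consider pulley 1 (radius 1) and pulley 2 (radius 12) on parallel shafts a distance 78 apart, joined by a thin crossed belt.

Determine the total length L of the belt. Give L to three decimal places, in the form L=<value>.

crossed belt: β = asin((r1+r2)/C) = asin(13/78) = 9.5941°
wrap1 = wrap2 = π + 2β = 199.1881°
tangent length = C·cosβ = 76.9090
L = (r1+r2)·wrap + 2·C·cosβ = 13·3.4765 + 2·76.9090 = 199.0124

L=199.012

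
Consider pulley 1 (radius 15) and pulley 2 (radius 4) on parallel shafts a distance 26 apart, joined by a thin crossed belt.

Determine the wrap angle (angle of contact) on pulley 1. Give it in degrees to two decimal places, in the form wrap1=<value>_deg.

wrap1=273.90_deg

crossed belt: β = asin((r1+r2)/C) = asin(19/26) = 46.9509°
wrap1 = wrap2 = π + 2β = 273.9018°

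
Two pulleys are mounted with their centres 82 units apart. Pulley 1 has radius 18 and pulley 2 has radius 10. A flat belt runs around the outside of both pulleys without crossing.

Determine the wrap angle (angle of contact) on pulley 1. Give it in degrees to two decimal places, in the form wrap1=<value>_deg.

wrap1=191.20_deg

open belt: β = asin((r2−r1)/C) = asin(-8/82) = -5.5987°
wrap1 = π − 2β = 191.1975°
wrap2 = π + 2β = 168.8025°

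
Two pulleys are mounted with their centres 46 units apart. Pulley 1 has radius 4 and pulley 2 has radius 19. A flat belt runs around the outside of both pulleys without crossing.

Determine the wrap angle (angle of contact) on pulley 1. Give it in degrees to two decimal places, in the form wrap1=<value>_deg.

wrap1=141.94_deg

open belt: β = asin((r2−r1)/C) = asin(15/46) = 19.0314°
wrap1 = π − 2β = 141.9371°
wrap2 = π + 2β = 218.0629°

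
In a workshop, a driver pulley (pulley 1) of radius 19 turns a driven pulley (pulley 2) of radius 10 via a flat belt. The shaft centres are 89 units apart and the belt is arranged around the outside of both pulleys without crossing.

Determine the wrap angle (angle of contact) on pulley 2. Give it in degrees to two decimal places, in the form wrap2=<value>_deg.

wrap2=168.39_deg

open belt: β = asin((r2−r1)/C) = asin(-9/89) = -5.8039°
wrap1 = π − 2β = 191.6078°
wrap2 = π + 2β = 168.3922°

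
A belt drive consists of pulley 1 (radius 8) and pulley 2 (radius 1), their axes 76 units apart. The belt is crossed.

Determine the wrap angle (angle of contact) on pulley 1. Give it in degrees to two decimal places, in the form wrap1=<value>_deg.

wrap1=193.60_deg

crossed belt: β = asin((r1+r2)/C) = asin(9/76) = 6.8010°
wrap1 = wrap2 = π + 2β = 193.6020°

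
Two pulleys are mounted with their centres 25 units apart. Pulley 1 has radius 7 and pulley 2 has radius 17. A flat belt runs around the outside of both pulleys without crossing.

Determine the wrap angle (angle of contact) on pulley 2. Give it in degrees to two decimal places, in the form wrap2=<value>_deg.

open belt: β = asin((r2−r1)/C) = asin(10/25) = 23.5782°
wrap1 = π − 2β = 132.8436°
wrap2 = π + 2β = 227.1564°

wrap2=227.16_deg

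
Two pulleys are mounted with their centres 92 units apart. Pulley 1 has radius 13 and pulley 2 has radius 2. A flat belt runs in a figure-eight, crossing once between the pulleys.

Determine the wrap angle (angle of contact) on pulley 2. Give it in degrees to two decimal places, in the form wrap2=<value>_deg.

crossed belt: β = asin((r1+r2)/C) = asin(15/92) = 9.3836°
wrap1 = wrap2 = π + 2β = 198.7672°

wrap2=198.77_deg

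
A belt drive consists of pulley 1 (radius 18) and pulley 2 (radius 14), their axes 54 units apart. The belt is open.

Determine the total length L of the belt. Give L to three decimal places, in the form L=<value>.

open belt: β = asin((r2−r1)/C) = asin(-4/54) = -4.2480°
wrap1 = π − 2β = 188.4960°
wrap2 = π + 2β = 171.5040°
tangent length = C·cosβ = 53.8516
L = r1·wrap1 + r2·wrap2 + 2·C·cosβ = 18·3.2899 + 14·2.9933 + 2·53.8516 = 208.8274

L=208.827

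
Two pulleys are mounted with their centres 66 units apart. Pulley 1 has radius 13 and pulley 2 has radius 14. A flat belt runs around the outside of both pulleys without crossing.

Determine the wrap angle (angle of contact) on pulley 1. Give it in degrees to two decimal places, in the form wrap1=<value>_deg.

open belt: β = asin((r2−r1)/C) = asin(1/66) = 0.8682°
wrap1 = π − 2β = 178.2637°
wrap2 = π + 2β = 181.7363°

wrap1=178.26_deg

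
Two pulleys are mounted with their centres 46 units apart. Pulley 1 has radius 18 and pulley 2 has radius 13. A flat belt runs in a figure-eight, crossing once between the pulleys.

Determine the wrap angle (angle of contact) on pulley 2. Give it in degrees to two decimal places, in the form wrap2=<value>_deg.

crossed belt: β = asin((r1+r2)/C) = asin(31/46) = 42.3698°
wrap1 = wrap2 = π + 2β = 264.7396°

wrap2=264.74_deg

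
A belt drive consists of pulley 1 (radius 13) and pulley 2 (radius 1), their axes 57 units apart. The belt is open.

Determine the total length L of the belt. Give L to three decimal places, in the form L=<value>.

L=160.518

open belt: β = asin((r2−r1)/C) = asin(-12/57) = -12.1532°
wrap1 = π − 2β = 204.3064°
wrap2 = π + 2β = 155.6936°
tangent length = C·cosβ = 55.7225
L = r1·wrap1 + r2·wrap2 + 2·C·cosβ = 13·3.5658 + 1·2.7174 + 2·55.7225 = 160.5181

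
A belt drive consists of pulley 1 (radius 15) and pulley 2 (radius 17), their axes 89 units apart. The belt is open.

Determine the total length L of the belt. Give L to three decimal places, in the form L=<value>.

open belt: β = asin((r2−r1)/C) = asin(2/89) = 1.2877°
wrap1 = π − 2β = 177.4247°
wrap2 = π + 2β = 182.5753°
tangent length = C·cosβ = 88.9775
L = r1·wrap1 + r2·wrap2 + 2·C·cosβ = 15·3.0966 + 17·3.1865 + 2·88.9775 = 278.5759

L=278.576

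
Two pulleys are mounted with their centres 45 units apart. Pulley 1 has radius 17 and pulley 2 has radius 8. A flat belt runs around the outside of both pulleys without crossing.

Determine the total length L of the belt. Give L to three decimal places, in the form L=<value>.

L=170.346

open belt: β = asin((r2−r1)/C) = asin(-9/45) = -11.5370°
wrap1 = π − 2β = 203.0739°
wrap2 = π + 2β = 156.9261°
tangent length = C·cosβ = 44.0908
L = r1·wrap1 + r2·wrap2 + 2·C·cosβ = 17·3.5443 + 8·2.7389 + 2·44.0908 = 170.3459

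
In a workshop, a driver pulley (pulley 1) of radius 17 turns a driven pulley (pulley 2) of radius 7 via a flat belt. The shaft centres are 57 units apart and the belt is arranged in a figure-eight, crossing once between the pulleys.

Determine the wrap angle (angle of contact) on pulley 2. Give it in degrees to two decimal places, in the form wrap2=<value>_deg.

crossed belt: β = asin((r1+r2)/C) = asin(24/57) = 24.9011°
wrap1 = wrap2 = π + 2β = 229.8021°

wrap2=229.80_deg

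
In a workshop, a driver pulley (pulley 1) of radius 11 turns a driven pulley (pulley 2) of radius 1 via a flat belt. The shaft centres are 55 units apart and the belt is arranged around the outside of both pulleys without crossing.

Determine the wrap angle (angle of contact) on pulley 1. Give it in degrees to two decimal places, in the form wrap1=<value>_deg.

wrap1=200.95_deg

open belt: β = asin((r2−r1)/C) = asin(-10/55) = -10.4757°
wrap1 = π − 2β = 200.9514°
wrap2 = π + 2β = 159.0486°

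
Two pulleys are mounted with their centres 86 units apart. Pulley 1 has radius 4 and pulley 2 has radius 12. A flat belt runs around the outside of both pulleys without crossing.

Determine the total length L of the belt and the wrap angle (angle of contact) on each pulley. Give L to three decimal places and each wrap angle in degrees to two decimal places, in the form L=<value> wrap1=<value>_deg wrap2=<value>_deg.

L=223.010 wrap1=169.32_deg wrap2=190.68_deg

open belt: β = asin((r2−r1)/C) = asin(8/86) = 5.3376°
wrap1 = π − 2β = 169.3249°
wrap2 = π + 2β = 190.6751°
tangent length = C·cosβ = 85.6271
L = r1·wrap1 + r2·wrap2 + 2·C·cosβ = 4·2.9553 + 12·3.3279 + 2·85.6271 = 223.0102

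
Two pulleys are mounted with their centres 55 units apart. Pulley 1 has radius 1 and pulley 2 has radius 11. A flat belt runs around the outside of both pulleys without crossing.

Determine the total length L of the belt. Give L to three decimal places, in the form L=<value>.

L=149.522

open belt: β = asin((r2−r1)/C) = asin(10/55) = 10.4757°
wrap1 = π − 2β = 159.0486°
wrap2 = π + 2β = 200.9514°
tangent length = C·cosβ = 54.0833
L = r1·wrap1 + r2·wrap2 + 2·C·cosβ = 1·2.7759 + 11·3.5073 + 2·54.0833 = 149.5224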